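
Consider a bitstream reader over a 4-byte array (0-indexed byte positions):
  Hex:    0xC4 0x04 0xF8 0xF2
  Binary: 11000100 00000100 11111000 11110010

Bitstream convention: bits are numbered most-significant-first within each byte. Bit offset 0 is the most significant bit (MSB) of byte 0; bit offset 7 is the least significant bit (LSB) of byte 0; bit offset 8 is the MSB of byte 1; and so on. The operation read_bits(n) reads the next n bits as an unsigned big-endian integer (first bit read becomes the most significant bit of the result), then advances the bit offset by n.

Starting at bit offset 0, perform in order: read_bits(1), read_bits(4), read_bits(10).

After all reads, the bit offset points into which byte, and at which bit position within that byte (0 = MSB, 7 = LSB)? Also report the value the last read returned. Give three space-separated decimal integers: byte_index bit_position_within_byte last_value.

Read 1: bits[0:1] width=1 -> value=1 (bin 1); offset now 1 = byte 0 bit 1; 31 bits remain
Read 2: bits[1:5] width=4 -> value=8 (bin 1000); offset now 5 = byte 0 bit 5; 27 bits remain
Read 3: bits[5:15] width=10 -> value=514 (bin 1000000010); offset now 15 = byte 1 bit 7; 17 bits remain

Answer: 1 7 514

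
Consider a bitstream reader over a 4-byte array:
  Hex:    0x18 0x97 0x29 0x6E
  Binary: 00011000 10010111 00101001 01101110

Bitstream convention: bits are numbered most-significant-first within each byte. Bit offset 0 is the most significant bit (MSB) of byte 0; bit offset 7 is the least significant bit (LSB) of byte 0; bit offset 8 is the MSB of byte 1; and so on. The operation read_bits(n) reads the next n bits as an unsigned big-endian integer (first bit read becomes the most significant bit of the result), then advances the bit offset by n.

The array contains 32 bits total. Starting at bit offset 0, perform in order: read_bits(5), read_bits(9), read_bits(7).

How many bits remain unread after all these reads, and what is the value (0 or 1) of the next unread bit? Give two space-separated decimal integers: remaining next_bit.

Read 1: bits[0:5] width=5 -> value=3 (bin 00011); offset now 5 = byte 0 bit 5; 27 bits remain
Read 2: bits[5:14] width=9 -> value=37 (bin 000100101); offset now 14 = byte 1 bit 6; 18 bits remain
Read 3: bits[14:21] width=7 -> value=101 (bin 1100101); offset now 21 = byte 2 bit 5; 11 bits remain

Answer: 11 0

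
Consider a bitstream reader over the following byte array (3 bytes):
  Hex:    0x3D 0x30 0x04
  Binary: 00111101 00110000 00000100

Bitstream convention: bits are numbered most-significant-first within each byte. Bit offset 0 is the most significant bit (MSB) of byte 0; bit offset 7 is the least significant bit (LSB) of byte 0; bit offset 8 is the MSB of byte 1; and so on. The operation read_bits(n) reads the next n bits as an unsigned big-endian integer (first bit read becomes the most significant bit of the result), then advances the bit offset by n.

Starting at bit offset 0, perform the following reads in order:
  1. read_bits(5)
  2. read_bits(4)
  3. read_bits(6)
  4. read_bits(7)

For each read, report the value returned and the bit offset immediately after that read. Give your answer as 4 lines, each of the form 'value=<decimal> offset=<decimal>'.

Read 1: bits[0:5] width=5 -> value=7 (bin 00111); offset now 5 = byte 0 bit 5; 19 bits remain
Read 2: bits[5:9] width=4 -> value=10 (bin 1010); offset now 9 = byte 1 bit 1; 15 bits remain
Read 3: bits[9:15] width=6 -> value=24 (bin 011000); offset now 15 = byte 1 bit 7; 9 bits remain
Read 4: bits[15:22] width=7 -> value=1 (bin 0000001); offset now 22 = byte 2 bit 6; 2 bits remain

Answer: value=7 offset=5
value=10 offset=9
value=24 offset=15
value=1 offset=22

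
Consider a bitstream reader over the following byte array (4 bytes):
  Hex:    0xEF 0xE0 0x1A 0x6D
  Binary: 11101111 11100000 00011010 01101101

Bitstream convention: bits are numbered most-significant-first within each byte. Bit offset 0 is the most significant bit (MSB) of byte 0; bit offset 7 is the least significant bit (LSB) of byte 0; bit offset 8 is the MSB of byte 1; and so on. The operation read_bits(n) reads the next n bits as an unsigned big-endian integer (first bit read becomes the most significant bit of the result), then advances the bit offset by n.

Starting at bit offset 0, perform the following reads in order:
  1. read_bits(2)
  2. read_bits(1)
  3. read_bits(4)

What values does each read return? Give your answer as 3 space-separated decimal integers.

Answer: 3 1 7

Derivation:
Read 1: bits[0:2] width=2 -> value=3 (bin 11); offset now 2 = byte 0 bit 2; 30 bits remain
Read 2: bits[2:3] width=1 -> value=1 (bin 1); offset now 3 = byte 0 bit 3; 29 bits remain
Read 3: bits[3:7] width=4 -> value=7 (bin 0111); offset now 7 = byte 0 bit 7; 25 bits remain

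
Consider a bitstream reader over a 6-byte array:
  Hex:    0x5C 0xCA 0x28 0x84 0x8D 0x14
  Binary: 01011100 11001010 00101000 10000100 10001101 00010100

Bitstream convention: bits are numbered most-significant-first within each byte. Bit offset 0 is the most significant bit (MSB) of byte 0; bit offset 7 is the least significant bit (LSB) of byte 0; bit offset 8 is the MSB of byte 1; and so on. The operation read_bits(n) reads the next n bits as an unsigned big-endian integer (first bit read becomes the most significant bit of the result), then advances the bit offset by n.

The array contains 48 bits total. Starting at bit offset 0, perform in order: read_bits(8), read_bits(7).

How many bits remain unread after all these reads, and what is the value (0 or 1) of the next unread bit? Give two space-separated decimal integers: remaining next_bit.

Read 1: bits[0:8] width=8 -> value=92 (bin 01011100); offset now 8 = byte 1 bit 0; 40 bits remain
Read 2: bits[8:15] width=7 -> value=101 (bin 1100101); offset now 15 = byte 1 bit 7; 33 bits remain

Answer: 33 0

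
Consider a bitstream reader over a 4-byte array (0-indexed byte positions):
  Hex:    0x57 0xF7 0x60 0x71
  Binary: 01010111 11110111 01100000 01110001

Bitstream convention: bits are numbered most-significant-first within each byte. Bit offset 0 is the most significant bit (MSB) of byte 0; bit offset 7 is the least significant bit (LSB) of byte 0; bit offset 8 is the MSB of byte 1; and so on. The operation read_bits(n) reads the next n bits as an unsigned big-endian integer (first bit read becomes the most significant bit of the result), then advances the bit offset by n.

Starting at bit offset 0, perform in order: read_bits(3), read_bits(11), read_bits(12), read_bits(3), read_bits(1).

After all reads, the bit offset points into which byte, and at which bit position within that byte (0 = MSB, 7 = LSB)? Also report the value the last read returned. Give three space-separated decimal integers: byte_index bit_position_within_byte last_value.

Answer: 3 6 0

Derivation:
Read 1: bits[0:3] width=3 -> value=2 (bin 010); offset now 3 = byte 0 bit 3; 29 bits remain
Read 2: bits[3:14] width=11 -> value=1533 (bin 10111111101); offset now 14 = byte 1 bit 6; 18 bits remain
Read 3: bits[14:26] width=12 -> value=3457 (bin 110110000001); offset now 26 = byte 3 bit 2; 6 bits remain
Read 4: bits[26:29] width=3 -> value=6 (bin 110); offset now 29 = byte 3 bit 5; 3 bits remain
Read 5: bits[29:30] width=1 -> value=0 (bin 0); offset now 30 = byte 3 bit 6; 2 bits remain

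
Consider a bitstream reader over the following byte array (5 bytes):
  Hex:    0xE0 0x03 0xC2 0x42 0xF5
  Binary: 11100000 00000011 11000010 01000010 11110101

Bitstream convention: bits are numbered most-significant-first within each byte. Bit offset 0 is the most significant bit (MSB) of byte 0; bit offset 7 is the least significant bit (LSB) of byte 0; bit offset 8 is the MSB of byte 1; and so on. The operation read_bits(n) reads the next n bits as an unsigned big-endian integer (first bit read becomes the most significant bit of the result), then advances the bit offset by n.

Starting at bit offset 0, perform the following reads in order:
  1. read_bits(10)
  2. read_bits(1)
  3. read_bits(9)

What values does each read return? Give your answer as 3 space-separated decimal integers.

Answer: 896 0 60

Derivation:
Read 1: bits[0:10] width=10 -> value=896 (bin 1110000000); offset now 10 = byte 1 bit 2; 30 bits remain
Read 2: bits[10:11] width=1 -> value=0 (bin 0); offset now 11 = byte 1 bit 3; 29 bits remain
Read 3: bits[11:20] width=9 -> value=60 (bin 000111100); offset now 20 = byte 2 bit 4; 20 bits remain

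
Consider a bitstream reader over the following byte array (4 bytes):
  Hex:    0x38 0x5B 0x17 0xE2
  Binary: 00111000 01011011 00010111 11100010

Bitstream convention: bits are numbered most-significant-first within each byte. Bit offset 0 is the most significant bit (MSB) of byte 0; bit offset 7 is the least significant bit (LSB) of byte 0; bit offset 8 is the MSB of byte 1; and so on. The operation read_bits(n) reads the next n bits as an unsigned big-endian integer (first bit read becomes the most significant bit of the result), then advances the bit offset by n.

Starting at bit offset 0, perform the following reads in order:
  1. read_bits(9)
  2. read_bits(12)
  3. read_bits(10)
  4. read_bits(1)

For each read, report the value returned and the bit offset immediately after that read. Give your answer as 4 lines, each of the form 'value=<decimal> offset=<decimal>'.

Answer: value=112 offset=9
value=2914 offset=21
value=1009 offset=31
value=0 offset=32

Derivation:
Read 1: bits[0:9] width=9 -> value=112 (bin 001110000); offset now 9 = byte 1 bit 1; 23 bits remain
Read 2: bits[9:21] width=12 -> value=2914 (bin 101101100010); offset now 21 = byte 2 bit 5; 11 bits remain
Read 3: bits[21:31] width=10 -> value=1009 (bin 1111110001); offset now 31 = byte 3 bit 7; 1 bits remain
Read 4: bits[31:32] width=1 -> value=0 (bin 0); offset now 32 = byte 4 bit 0; 0 bits remain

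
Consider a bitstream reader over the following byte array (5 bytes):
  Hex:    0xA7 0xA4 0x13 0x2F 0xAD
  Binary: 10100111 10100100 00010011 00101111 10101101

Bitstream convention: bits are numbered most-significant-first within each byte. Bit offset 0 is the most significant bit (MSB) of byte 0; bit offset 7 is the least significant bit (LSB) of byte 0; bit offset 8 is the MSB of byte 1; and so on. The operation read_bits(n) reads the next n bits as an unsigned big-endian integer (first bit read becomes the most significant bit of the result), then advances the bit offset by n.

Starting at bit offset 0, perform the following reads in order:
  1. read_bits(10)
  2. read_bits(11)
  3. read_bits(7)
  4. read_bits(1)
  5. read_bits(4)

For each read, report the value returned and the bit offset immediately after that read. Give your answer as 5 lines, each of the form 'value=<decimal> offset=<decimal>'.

Answer: value=670 offset=10
value=1154 offset=21
value=50 offset=28
value=1 offset=29
value=15 offset=33

Derivation:
Read 1: bits[0:10] width=10 -> value=670 (bin 1010011110); offset now 10 = byte 1 bit 2; 30 bits remain
Read 2: bits[10:21] width=11 -> value=1154 (bin 10010000010); offset now 21 = byte 2 bit 5; 19 bits remain
Read 3: bits[21:28] width=7 -> value=50 (bin 0110010); offset now 28 = byte 3 bit 4; 12 bits remain
Read 4: bits[28:29] width=1 -> value=1 (bin 1); offset now 29 = byte 3 bit 5; 11 bits remain
Read 5: bits[29:33] width=4 -> value=15 (bin 1111); offset now 33 = byte 4 bit 1; 7 bits remain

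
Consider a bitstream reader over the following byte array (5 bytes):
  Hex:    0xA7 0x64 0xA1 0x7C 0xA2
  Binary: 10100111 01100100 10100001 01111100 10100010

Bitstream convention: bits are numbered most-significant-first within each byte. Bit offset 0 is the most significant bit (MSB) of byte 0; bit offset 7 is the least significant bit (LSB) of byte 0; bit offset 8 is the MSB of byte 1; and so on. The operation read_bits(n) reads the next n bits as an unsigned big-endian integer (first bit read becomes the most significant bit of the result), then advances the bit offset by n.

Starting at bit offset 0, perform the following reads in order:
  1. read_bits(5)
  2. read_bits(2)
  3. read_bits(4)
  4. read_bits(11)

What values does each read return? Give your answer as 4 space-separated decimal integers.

Read 1: bits[0:5] width=5 -> value=20 (bin 10100); offset now 5 = byte 0 bit 5; 35 bits remain
Read 2: bits[5:7] width=2 -> value=3 (bin 11); offset now 7 = byte 0 bit 7; 33 bits remain
Read 3: bits[7:11] width=4 -> value=11 (bin 1011); offset now 11 = byte 1 bit 3; 29 bits remain
Read 4: bits[11:22] width=11 -> value=296 (bin 00100101000); offset now 22 = byte 2 bit 6; 18 bits remain

Answer: 20 3 11 296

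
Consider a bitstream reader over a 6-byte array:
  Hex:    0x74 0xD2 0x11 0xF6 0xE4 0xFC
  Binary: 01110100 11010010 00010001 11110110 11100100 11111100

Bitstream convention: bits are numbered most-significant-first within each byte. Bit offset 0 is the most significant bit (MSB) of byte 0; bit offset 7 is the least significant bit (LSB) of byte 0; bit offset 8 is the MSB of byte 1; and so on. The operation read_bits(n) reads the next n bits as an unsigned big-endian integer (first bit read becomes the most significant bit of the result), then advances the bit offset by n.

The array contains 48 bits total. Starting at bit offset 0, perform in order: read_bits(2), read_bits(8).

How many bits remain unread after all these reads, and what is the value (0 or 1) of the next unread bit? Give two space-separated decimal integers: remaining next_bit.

Read 1: bits[0:2] width=2 -> value=1 (bin 01); offset now 2 = byte 0 bit 2; 46 bits remain
Read 2: bits[2:10] width=8 -> value=211 (bin 11010011); offset now 10 = byte 1 bit 2; 38 bits remain

Answer: 38 0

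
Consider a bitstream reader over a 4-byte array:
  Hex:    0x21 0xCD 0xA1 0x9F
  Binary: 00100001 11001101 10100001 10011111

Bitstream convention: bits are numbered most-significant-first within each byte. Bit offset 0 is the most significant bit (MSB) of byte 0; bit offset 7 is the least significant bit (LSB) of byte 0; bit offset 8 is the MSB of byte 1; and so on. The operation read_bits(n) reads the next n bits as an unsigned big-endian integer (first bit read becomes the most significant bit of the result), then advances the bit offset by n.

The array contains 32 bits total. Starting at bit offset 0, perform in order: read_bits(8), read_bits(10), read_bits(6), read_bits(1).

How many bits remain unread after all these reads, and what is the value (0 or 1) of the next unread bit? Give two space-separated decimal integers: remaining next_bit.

Read 1: bits[0:8] width=8 -> value=33 (bin 00100001); offset now 8 = byte 1 bit 0; 24 bits remain
Read 2: bits[8:18] width=10 -> value=822 (bin 1100110110); offset now 18 = byte 2 bit 2; 14 bits remain
Read 3: bits[18:24] width=6 -> value=33 (bin 100001); offset now 24 = byte 3 bit 0; 8 bits remain
Read 4: bits[24:25] width=1 -> value=1 (bin 1); offset now 25 = byte 3 bit 1; 7 bits remain

Answer: 7 0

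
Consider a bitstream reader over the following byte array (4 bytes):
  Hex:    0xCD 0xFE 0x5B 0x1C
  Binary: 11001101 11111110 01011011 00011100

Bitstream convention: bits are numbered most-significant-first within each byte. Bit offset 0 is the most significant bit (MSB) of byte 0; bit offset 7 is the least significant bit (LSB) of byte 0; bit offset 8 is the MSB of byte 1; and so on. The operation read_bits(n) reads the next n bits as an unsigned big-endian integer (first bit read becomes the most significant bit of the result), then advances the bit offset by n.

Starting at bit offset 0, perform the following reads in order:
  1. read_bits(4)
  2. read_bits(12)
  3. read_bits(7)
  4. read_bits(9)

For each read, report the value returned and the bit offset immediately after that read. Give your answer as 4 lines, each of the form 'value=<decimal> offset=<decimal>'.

Read 1: bits[0:4] width=4 -> value=12 (bin 1100); offset now 4 = byte 0 bit 4; 28 bits remain
Read 2: bits[4:16] width=12 -> value=3582 (bin 110111111110); offset now 16 = byte 2 bit 0; 16 bits remain
Read 3: bits[16:23] width=7 -> value=45 (bin 0101101); offset now 23 = byte 2 bit 7; 9 bits remain
Read 4: bits[23:32] width=9 -> value=284 (bin 100011100); offset now 32 = byte 4 bit 0; 0 bits remain

Answer: value=12 offset=4
value=3582 offset=16
value=45 offset=23
value=284 offset=32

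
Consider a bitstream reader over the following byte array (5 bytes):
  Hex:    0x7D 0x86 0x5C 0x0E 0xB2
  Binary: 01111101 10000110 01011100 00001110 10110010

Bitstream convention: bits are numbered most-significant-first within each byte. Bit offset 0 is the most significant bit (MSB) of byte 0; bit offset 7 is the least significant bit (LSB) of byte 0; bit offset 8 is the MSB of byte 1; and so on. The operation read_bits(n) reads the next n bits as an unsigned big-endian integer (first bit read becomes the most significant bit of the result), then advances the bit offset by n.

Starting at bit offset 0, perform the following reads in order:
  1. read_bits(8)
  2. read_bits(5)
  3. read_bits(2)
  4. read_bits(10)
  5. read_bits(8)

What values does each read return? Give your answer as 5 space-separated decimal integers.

Read 1: bits[0:8] width=8 -> value=125 (bin 01111101); offset now 8 = byte 1 bit 0; 32 bits remain
Read 2: bits[8:13] width=5 -> value=16 (bin 10000); offset now 13 = byte 1 bit 5; 27 bits remain
Read 3: bits[13:15] width=2 -> value=3 (bin 11); offset now 15 = byte 1 bit 7; 25 bits remain
Read 4: bits[15:25] width=10 -> value=184 (bin 0010111000); offset now 25 = byte 3 bit 1; 15 bits remain
Read 5: bits[25:33] width=8 -> value=29 (bin 00011101); offset now 33 = byte 4 bit 1; 7 bits remain

Answer: 125 16 3 184 29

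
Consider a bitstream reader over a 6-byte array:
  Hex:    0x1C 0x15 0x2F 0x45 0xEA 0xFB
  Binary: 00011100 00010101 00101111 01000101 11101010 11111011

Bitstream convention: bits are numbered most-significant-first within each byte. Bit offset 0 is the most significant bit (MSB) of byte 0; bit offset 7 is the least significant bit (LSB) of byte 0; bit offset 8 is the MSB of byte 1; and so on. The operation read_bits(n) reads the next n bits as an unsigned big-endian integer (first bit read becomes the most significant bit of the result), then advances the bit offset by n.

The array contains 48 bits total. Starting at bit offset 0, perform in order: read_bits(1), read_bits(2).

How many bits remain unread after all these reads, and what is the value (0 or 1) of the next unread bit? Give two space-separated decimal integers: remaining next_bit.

Read 1: bits[0:1] width=1 -> value=0 (bin 0); offset now 1 = byte 0 bit 1; 47 bits remain
Read 2: bits[1:3] width=2 -> value=0 (bin 00); offset now 3 = byte 0 bit 3; 45 bits remain

Answer: 45 1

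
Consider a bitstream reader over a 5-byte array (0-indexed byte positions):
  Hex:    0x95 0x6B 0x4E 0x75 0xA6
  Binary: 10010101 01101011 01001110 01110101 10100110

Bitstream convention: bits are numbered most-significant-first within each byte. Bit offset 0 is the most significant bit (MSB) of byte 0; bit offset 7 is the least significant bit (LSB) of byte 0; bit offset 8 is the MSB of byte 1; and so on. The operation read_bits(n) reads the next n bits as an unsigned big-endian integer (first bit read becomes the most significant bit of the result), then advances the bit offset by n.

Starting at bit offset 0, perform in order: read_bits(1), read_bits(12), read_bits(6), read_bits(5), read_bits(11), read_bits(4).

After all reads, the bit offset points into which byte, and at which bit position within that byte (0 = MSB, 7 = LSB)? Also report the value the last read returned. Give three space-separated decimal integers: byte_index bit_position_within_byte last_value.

Answer: 4 7 3

Derivation:
Read 1: bits[0:1] width=1 -> value=1 (bin 1); offset now 1 = byte 0 bit 1; 39 bits remain
Read 2: bits[1:13] width=12 -> value=685 (bin 001010101101); offset now 13 = byte 1 bit 5; 27 bits remain
Read 3: bits[13:19] width=6 -> value=26 (bin 011010); offset now 19 = byte 2 bit 3; 21 bits remain
Read 4: bits[19:24] width=5 -> value=14 (bin 01110); offset now 24 = byte 3 bit 0; 16 bits remain
Read 5: bits[24:35] width=11 -> value=941 (bin 01110101101); offset now 35 = byte 4 bit 3; 5 bits remain
Read 6: bits[35:39] width=4 -> value=3 (bin 0011); offset now 39 = byte 4 bit 7; 1 bits remain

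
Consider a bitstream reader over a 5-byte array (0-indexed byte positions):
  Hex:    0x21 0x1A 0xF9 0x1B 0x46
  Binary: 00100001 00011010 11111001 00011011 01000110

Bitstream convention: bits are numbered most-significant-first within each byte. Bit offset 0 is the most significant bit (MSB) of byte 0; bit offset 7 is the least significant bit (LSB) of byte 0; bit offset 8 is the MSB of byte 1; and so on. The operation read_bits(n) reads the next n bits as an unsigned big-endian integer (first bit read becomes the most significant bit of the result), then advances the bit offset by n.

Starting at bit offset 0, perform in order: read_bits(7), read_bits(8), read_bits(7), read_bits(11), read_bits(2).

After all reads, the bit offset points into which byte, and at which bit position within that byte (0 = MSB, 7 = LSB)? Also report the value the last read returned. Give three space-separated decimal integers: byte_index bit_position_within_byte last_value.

Read 1: bits[0:7] width=7 -> value=16 (bin 0010000); offset now 7 = byte 0 bit 7; 33 bits remain
Read 2: bits[7:15] width=8 -> value=141 (bin 10001101); offset now 15 = byte 1 bit 7; 25 bits remain
Read 3: bits[15:22] width=7 -> value=62 (bin 0111110); offset now 22 = byte 2 bit 6; 18 bits remain
Read 4: bits[22:33] width=11 -> value=566 (bin 01000110110); offset now 33 = byte 4 bit 1; 7 bits remain
Read 5: bits[33:35] width=2 -> value=2 (bin 10); offset now 35 = byte 4 bit 3; 5 bits remain

Answer: 4 3 2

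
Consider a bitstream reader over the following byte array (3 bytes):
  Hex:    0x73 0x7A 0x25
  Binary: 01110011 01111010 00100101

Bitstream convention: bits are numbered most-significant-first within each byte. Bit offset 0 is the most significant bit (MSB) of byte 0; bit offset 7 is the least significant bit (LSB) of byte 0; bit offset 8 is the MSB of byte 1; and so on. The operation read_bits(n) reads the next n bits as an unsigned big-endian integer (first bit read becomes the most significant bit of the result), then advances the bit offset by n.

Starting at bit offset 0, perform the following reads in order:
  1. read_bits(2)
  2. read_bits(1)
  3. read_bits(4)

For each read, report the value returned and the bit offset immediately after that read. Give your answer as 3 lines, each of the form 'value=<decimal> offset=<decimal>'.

Answer: value=1 offset=2
value=1 offset=3
value=9 offset=7

Derivation:
Read 1: bits[0:2] width=2 -> value=1 (bin 01); offset now 2 = byte 0 bit 2; 22 bits remain
Read 2: bits[2:3] width=1 -> value=1 (bin 1); offset now 3 = byte 0 bit 3; 21 bits remain
Read 3: bits[3:7] width=4 -> value=9 (bin 1001); offset now 7 = byte 0 bit 7; 17 bits remain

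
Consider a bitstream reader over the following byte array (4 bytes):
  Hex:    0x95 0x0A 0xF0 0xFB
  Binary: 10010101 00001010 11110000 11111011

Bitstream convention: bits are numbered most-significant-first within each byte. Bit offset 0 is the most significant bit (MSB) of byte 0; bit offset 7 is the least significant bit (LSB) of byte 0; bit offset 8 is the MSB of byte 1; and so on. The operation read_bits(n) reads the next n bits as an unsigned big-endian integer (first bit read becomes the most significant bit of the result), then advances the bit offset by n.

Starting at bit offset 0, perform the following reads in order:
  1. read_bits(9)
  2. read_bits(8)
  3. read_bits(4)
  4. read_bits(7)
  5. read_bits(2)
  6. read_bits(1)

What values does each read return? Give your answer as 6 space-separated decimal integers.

Read 1: bits[0:9] width=9 -> value=298 (bin 100101010); offset now 9 = byte 1 bit 1; 23 bits remain
Read 2: bits[9:17] width=8 -> value=21 (bin 00010101); offset now 17 = byte 2 bit 1; 15 bits remain
Read 3: bits[17:21] width=4 -> value=14 (bin 1110); offset now 21 = byte 2 bit 5; 11 bits remain
Read 4: bits[21:28] width=7 -> value=15 (bin 0001111); offset now 28 = byte 3 bit 4; 4 bits remain
Read 5: bits[28:30] width=2 -> value=2 (bin 10); offset now 30 = byte 3 bit 6; 2 bits remain
Read 6: bits[30:31] width=1 -> value=1 (bin 1); offset now 31 = byte 3 bit 7; 1 bits remain

Answer: 298 21 14 15 2 1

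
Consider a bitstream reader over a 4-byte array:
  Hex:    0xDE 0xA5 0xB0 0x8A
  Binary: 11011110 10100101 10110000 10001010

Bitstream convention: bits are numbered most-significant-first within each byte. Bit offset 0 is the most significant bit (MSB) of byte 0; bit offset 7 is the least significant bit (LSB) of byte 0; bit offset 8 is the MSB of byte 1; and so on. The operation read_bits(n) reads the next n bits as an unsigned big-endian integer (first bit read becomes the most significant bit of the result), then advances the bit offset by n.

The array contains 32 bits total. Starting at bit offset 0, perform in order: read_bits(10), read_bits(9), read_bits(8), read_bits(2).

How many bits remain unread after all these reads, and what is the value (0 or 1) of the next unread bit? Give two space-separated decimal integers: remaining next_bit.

Read 1: bits[0:10] width=10 -> value=890 (bin 1101111010); offset now 10 = byte 1 bit 2; 22 bits remain
Read 2: bits[10:19] width=9 -> value=301 (bin 100101101); offset now 19 = byte 2 bit 3; 13 bits remain
Read 3: bits[19:27] width=8 -> value=132 (bin 10000100); offset now 27 = byte 3 bit 3; 5 bits remain
Read 4: bits[27:29] width=2 -> value=1 (bin 01); offset now 29 = byte 3 bit 5; 3 bits remain

Answer: 3 0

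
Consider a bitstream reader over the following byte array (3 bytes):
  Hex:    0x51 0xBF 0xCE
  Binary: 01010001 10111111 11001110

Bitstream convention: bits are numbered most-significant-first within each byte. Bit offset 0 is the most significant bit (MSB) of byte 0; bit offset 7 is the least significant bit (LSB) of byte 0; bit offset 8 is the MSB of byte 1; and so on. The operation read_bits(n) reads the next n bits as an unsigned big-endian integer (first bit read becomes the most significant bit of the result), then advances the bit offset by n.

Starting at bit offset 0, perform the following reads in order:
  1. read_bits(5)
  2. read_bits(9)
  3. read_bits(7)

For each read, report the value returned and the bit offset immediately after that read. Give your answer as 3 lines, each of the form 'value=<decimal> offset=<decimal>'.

Answer: value=10 offset=5
value=111 offset=14
value=121 offset=21

Derivation:
Read 1: bits[0:5] width=5 -> value=10 (bin 01010); offset now 5 = byte 0 bit 5; 19 bits remain
Read 2: bits[5:14] width=9 -> value=111 (bin 001101111); offset now 14 = byte 1 bit 6; 10 bits remain
Read 3: bits[14:21] width=7 -> value=121 (bin 1111001); offset now 21 = byte 2 bit 5; 3 bits remain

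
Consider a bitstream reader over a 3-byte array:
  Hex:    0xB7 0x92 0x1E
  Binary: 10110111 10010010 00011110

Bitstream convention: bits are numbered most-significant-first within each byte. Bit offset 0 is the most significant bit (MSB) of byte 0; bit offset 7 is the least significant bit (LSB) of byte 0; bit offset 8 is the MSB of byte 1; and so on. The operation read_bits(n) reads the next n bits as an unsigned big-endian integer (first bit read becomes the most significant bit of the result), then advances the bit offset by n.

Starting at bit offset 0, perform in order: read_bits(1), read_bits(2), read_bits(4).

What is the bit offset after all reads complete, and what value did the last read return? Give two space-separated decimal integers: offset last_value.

Answer: 7 11

Derivation:
Read 1: bits[0:1] width=1 -> value=1 (bin 1); offset now 1 = byte 0 bit 1; 23 bits remain
Read 2: bits[1:3] width=2 -> value=1 (bin 01); offset now 3 = byte 0 bit 3; 21 bits remain
Read 3: bits[3:7] width=4 -> value=11 (bin 1011); offset now 7 = byte 0 bit 7; 17 bits remain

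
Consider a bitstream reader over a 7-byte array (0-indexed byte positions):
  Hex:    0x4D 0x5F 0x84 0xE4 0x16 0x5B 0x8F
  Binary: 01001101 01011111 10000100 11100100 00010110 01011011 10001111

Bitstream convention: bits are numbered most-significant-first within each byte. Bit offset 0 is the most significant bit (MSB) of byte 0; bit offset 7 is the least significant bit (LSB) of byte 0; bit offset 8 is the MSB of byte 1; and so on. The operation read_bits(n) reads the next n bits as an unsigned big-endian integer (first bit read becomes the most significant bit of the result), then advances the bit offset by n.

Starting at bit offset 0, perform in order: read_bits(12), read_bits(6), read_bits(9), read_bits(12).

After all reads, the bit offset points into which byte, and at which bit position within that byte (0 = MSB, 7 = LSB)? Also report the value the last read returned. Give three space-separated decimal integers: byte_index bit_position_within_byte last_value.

Answer: 4 7 523

Derivation:
Read 1: bits[0:12] width=12 -> value=1237 (bin 010011010101); offset now 12 = byte 1 bit 4; 44 bits remain
Read 2: bits[12:18] width=6 -> value=62 (bin 111110); offset now 18 = byte 2 bit 2; 38 bits remain
Read 3: bits[18:27] width=9 -> value=39 (bin 000100111); offset now 27 = byte 3 bit 3; 29 bits remain
Read 4: bits[27:39] width=12 -> value=523 (bin 001000001011); offset now 39 = byte 4 bit 7; 17 bits remain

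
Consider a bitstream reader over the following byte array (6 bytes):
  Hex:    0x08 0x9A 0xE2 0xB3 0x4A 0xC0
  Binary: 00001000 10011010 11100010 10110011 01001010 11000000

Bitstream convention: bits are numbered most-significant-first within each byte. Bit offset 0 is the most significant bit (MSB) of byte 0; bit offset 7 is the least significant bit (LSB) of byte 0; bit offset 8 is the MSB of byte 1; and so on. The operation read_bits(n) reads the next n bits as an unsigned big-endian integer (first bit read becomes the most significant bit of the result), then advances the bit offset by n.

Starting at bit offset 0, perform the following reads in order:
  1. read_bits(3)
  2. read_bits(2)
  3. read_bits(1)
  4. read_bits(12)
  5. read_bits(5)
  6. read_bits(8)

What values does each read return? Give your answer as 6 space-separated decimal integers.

Read 1: bits[0:3] width=3 -> value=0 (bin 000); offset now 3 = byte 0 bit 3; 45 bits remain
Read 2: bits[3:5] width=2 -> value=1 (bin 01); offset now 5 = byte 0 bit 5; 43 bits remain
Read 3: bits[5:6] width=1 -> value=0 (bin 0); offset now 6 = byte 0 bit 6; 42 bits remain
Read 4: bits[6:18] width=12 -> value=619 (bin 001001101011); offset now 18 = byte 2 bit 2; 30 bits remain
Read 5: bits[18:23] width=5 -> value=17 (bin 10001); offset now 23 = byte 2 bit 7; 25 bits remain
Read 6: bits[23:31] width=8 -> value=89 (bin 01011001); offset now 31 = byte 3 bit 7; 17 bits remain

Answer: 0 1 0 619 17 89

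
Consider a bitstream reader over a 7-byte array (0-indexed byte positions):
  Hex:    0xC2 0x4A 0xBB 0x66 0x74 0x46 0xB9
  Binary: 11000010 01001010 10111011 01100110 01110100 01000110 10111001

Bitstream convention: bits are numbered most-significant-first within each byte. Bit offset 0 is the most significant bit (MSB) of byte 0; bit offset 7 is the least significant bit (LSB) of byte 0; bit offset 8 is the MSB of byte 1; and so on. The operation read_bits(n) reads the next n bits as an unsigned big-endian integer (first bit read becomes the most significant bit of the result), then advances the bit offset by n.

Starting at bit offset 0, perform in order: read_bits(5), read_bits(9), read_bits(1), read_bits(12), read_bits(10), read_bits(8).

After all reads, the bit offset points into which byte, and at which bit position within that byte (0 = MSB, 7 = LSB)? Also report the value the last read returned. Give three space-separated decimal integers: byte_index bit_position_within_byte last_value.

Answer: 5 5 136

Derivation:
Read 1: bits[0:5] width=5 -> value=24 (bin 11000); offset now 5 = byte 0 bit 5; 51 bits remain
Read 2: bits[5:14] width=9 -> value=146 (bin 010010010); offset now 14 = byte 1 bit 6; 42 bits remain
Read 3: bits[14:15] width=1 -> value=1 (bin 1); offset now 15 = byte 1 bit 7; 41 bits remain
Read 4: bits[15:27] width=12 -> value=1499 (bin 010111011011); offset now 27 = byte 3 bit 3; 29 bits remain
Read 5: bits[27:37] width=10 -> value=206 (bin 0011001110); offset now 37 = byte 4 bit 5; 19 bits remain
Read 6: bits[37:45] width=8 -> value=136 (bin 10001000); offset now 45 = byte 5 bit 5; 11 bits remain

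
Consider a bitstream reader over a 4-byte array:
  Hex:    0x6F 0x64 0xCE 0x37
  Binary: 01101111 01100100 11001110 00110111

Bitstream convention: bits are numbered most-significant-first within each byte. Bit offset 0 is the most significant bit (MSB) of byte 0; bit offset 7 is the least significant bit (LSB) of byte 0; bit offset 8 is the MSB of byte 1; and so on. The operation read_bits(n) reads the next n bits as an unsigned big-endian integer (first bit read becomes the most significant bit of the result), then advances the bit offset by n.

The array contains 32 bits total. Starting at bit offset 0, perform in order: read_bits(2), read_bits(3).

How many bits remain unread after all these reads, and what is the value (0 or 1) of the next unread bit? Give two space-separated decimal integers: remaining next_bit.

Answer: 27 1

Derivation:
Read 1: bits[0:2] width=2 -> value=1 (bin 01); offset now 2 = byte 0 bit 2; 30 bits remain
Read 2: bits[2:5] width=3 -> value=5 (bin 101); offset now 5 = byte 0 bit 5; 27 bits remain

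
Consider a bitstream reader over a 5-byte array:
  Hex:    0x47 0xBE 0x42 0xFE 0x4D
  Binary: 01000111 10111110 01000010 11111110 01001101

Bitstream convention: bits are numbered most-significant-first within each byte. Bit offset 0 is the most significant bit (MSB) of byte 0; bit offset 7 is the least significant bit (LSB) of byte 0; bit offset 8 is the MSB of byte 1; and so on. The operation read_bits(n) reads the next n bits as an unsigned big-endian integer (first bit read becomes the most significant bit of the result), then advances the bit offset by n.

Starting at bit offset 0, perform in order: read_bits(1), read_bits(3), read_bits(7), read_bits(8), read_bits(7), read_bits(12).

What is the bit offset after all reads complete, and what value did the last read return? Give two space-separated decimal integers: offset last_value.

Answer: 38 3987

Derivation:
Read 1: bits[0:1] width=1 -> value=0 (bin 0); offset now 1 = byte 0 bit 1; 39 bits remain
Read 2: bits[1:4] width=3 -> value=4 (bin 100); offset now 4 = byte 0 bit 4; 36 bits remain
Read 3: bits[4:11] width=7 -> value=61 (bin 0111101); offset now 11 = byte 1 bit 3; 29 bits remain
Read 4: bits[11:19] width=8 -> value=242 (bin 11110010); offset now 19 = byte 2 bit 3; 21 bits remain
Read 5: bits[19:26] width=7 -> value=11 (bin 0001011); offset now 26 = byte 3 bit 2; 14 bits remain
Read 6: bits[26:38] width=12 -> value=3987 (bin 111110010011); offset now 38 = byte 4 bit 6; 2 bits remain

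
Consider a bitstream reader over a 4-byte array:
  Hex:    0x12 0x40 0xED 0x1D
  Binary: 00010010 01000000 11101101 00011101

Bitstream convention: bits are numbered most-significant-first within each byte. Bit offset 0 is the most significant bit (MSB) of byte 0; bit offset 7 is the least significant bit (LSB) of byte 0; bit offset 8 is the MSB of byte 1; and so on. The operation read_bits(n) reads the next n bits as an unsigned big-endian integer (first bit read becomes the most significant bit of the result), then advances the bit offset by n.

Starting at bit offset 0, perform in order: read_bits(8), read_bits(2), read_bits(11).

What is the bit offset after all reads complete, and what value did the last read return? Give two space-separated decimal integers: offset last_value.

Answer: 21 29

Derivation:
Read 1: bits[0:8] width=8 -> value=18 (bin 00010010); offset now 8 = byte 1 bit 0; 24 bits remain
Read 2: bits[8:10] width=2 -> value=1 (bin 01); offset now 10 = byte 1 bit 2; 22 bits remain
Read 3: bits[10:21] width=11 -> value=29 (bin 00000011101); offset now 21 = byte 2 bit 5; 11 bits remain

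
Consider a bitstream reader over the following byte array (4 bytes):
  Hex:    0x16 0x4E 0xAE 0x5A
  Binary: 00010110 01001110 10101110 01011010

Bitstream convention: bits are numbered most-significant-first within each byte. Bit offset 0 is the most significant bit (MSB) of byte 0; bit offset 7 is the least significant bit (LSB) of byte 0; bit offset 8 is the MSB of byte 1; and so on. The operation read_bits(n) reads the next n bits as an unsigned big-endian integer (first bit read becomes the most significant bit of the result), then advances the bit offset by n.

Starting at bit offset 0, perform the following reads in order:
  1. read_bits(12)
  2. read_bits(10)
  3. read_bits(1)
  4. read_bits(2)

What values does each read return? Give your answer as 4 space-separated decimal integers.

Read 1: bits[0:12] width=12 -> value=356 (bin 000101100100); offset now 12 = byte 1 bit 4; 20 bits remain
Read 2: bits[12:22] width=10 -> value=939 (bin 1110101011); offset now 22 = byte 2 bit 6; 10 bits remain
Read 3: bits[22:23] width=1 -> value=1 (bin 1); offset now 23 = byte 2 bit 7; 9 bits remain
Read 4: bits[23:25] width=2 -> value=0 (bin 00); offset now 25 = byte 3 bit 1; 7 bits remain

Answer: 356 939 1 0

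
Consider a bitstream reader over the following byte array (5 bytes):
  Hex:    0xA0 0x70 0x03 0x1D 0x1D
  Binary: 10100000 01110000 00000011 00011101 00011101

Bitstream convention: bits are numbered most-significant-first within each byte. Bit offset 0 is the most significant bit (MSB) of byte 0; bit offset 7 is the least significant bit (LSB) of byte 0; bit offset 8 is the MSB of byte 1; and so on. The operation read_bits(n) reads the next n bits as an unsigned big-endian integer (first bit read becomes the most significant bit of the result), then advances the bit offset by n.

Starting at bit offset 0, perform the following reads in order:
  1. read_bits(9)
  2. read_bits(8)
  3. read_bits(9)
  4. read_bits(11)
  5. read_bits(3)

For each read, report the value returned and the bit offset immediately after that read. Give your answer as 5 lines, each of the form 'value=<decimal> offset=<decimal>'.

Read 1: bits[0:9] width=9 -> value=320 (bin 101000000); offset now 9 = byte 1 bit 1; 31 bits remain
Read 2: bits[9:17] width=8 -> value=224 (bin 11100000); offset now 17 = byte 2 bit 1; 23 bits remain
Read 3: bits[17:26] width=9 -> value=12 (bin 000001100); offset now 26 = byte 3 bit 2; 14 bits remain
Read 4: bits[26:37] width=11 -> value=931 (bin 01110100011); offset now 37 = byte 4 bit 5; 3 bits remain
Read 5: bits[37:40] width=3 -> value=5 (bin 101); offset now 40 = byte 5 bit 0; 0 bits remain

Answer: value=320 offset=9
value=224 offset=17
value=12 offset=26
value=931 offset=37
value=5 offset=40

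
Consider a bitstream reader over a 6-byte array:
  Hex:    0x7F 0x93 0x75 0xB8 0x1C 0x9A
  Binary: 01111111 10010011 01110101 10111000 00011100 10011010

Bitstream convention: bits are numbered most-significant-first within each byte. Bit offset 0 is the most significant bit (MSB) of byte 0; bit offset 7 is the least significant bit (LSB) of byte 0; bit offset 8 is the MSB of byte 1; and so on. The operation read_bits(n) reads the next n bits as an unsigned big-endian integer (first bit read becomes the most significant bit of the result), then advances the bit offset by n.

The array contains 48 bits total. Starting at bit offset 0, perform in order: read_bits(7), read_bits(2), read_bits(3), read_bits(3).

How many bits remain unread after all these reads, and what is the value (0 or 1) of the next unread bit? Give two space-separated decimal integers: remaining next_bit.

Answer: 33 1

Derivation:
Read 1: bits[0:7] width=7 -> value=63 (bin 0111111); offset now 7 = byte 0 bit 7; 41 bits remain
Read 2: bits[7:9] width=2 -> value=3 (bin 11); offset now 9 = byte 1 bit 1; 39 bits remain
Read 3: bits[9:12] width=3 -> value=1 (bin 001); offset now 12 = byte 1 bit 4; 36 bits remain
Read 4: bits[12:15] width=3 -> value=1 (bin 001); offset now 15 = byte 1 bit 7; 33 bits remain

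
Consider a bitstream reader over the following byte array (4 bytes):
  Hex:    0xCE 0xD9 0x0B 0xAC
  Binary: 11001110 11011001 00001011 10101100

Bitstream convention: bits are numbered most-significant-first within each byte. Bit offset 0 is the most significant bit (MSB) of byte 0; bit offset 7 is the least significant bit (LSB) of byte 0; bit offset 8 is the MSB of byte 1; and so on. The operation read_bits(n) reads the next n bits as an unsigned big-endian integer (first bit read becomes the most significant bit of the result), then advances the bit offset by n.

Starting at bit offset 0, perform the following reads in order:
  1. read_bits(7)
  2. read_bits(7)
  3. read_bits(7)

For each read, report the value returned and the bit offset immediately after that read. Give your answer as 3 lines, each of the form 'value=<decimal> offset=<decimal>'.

Answer: value=103 offset=7
value=54 offset=14
value=33 offset=21

Derivation:
Read 1: bits[0:7] width=7 -> value=103 (bin 1100111); offset now 7 = byte 0 bit 7; 25 bits remain
Read 2: bits[7:14] width=7 -> value=54 (bin 0110110); offset now 14 = byte 1 bit 6; 18 bits remain
Read 3: bits[14:21] width=7 -> value=33 (bin 0100001); offset now 21 = byte 2 bit 5; 11 bits remain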